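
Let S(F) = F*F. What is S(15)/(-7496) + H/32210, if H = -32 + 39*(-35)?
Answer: -8859581/120723080 ≈ -0.073388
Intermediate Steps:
S(F) = F²
H = -1397 (H = -32 - 1365 = -1397)
S(15)/(-7496) + H/32210 = 15²/(-7496) - 1397/32210 = 225*(-1/7496) - 1397*1/32210 = -225/7496 - 1397/32210 = -8859581/120723080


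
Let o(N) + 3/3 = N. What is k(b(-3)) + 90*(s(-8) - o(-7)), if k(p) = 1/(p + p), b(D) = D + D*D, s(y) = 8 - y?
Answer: 25921/12 ≈ 2160.1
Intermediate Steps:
o(N) = -1 + N
b(D) = D + D**2
k(p) = 1/(2*p)
k(b(-3)) + 90*(s(-8) - o(-7)) = 1/(2*((-3*(1 - 3)))) + 90*((8 - 1*(-8)) - (-1 - 7)) = 1/(2*((-3*(-2)))) + 90*((8 + 8) - 1*(-8)) = (1/2)/6 + 90*(16 + 8) = (1/2)*(1/6) + 90*24 = 1/12 + 2160 = 25921/12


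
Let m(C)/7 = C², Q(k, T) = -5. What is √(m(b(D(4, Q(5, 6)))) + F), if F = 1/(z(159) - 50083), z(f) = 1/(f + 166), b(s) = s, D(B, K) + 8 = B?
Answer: √29673261560811162/16276974 ≈ 10.583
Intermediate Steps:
D(B, K) = -8 + B
z(f) = 1/(166 + f)
F = -325/16276974 (F = 1/(1/(166 + 159) - 50083) = 1/(1/325 - 50083) = 1/(-16276974/325) = -325/16276974 ≈ -1.9967e-5)
m(C) = 7*C²
√(m(b(D(4, Q(5, 6)))) + F) = √(7*(-8 + 4)² - 325/16276974) = √(7*(-4)² - 325/16276974) = √(7*16 - 325/16276974) = √(112 - 325/16276974) = √(1823020763/16276974) = √29673261560811162/16276974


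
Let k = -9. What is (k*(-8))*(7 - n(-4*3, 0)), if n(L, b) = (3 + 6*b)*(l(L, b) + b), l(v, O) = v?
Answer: 3096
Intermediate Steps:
n(L, b) = (3 + 6*b)*(L + b)
(k*(-8))*(7 - n(-4*3, 0)) = (-9*(-8))*(7 - (3*(-4*3) + 3*0 + 6*0² + 6*(-4*3)*0)) = 72*(7 - (3*(-12) + 0 + 6*0 + 6*(-12)*0)) = 72*(7 - (-36 + 0 + 0 + 0)) = 72*(7 - 1*(-36)) = 72*(7 + 36) = 72*43 = 3096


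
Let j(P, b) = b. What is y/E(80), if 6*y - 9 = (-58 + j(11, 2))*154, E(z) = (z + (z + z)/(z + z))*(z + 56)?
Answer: -8615/66096 ≈ -0.13034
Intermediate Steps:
E(z) = (1 + z)*(56 + z) (E(z) = (z + (2*z)/((2*z)))*(56 + z) = (z + (2*z)*(1/(2*z)))*(56 + z) = (z + 1)*(56 + z) = (1 + z)*(56 + z))
y = -8615/6 (y = 3/2 + ((-58 + 2)*154)/6 = 3/2 + (-56*154)/6 = 3/2 + (⅙)*(-8624) = 3/2 - 4312/3 = -8615/6 ≈ -1435.8)
y/E(80) = -8615/(6*(56 + 80² + 57*80)) = -8615/(6*(56 + 6400 + 4560)) = -8615/6/11016 = -8615/6*1/11016 = -8615/66096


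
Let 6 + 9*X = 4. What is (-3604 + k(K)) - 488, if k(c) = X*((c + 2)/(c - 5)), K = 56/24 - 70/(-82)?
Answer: -8211368/2007 ≈ -4091.4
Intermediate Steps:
X = -2/9 (X = -⅔ + (⅑)*4 = -⅔ + 4/9 = -2/9 ≈ -0.22222)
K = 392/123 (K = 56*(1/24) - 70*(-1/82) = 7/3 + 35/41 = 392/123 ≈ 3.1870)
k(c) = -2*(2 + c)/(9*(-5 + c)) (k(c) = -2*(c + 2)/(9*(c - 5)) = -2*(2 + c)/(9*(-5 + c)))
(-3604 + k(K)) - 488 = (-3604 + 2*(-2 - 1*392/123)/(9*(-5 + 392/123))) - 488 = (-3604 + 2*(-2 - 392/123)/(9*(-223/123))) - 488 = (-3604 + (2/9)*(-123/223)*(-638/123)) - 488 = (-3604 + 1276/2007) - 488 = -7231952/2007 - 488 = -8211368/2007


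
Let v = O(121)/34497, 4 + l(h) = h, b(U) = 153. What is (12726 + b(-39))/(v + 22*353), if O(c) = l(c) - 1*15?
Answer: 148095621/89301268 ≈ 1.6584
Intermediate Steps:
l(h) = -4 + h
O(c) = -19 + c (O(c) = (-4 + c) - 1*15 = (-4 + c) - 15 = -19 + c)
v = 34/11499 (v = (-19 + 121)/34497 = 102*(1/34497) = 34/11499 ≈ 0.0029568)
(12726 + b(-39))/(v + 22*353) = (12726 + 153)/(34/11499 + 22*353) = 12879/(34/11499 + 7766) = 12879/(89301268/11499) = 12879*(11499/89301268) = 148095621/89301268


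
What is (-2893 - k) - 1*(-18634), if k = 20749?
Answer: -5008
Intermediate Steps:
(-2893 - k) - 1*(-18634) = (-2893 - 1*20749) - 1*(-18634) = (-2893 - 20749) + 18634 = -23642 + 18634 = -5008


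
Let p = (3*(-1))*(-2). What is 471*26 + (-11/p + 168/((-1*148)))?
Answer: 2717953/222 ≈ 12243.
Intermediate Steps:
p = 6 (p = -3*(-2) = 6)
471*26 + (-11/p + 168/((-1*148))) = 471*26 + (-11/6 + 168/((-1*148))) = 12246 + (-11*⅙ + 168/(-148)) = 12246 + (-11/6 + 168*(-1/148)) = 12246 + (-11/6 - 42/37) = 12246 - 659/222 = 2717953/222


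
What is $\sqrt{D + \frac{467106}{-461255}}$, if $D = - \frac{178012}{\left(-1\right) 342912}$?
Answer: $\frac{i \sqrt{48233982092283063870}}{9885617160} \approx 0.70254 i$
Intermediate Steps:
$D = \frac{44503}{85728}$ ($D = - \frac{178012}{-342912} = \left(-178012\right) \left(- \frac{1}{342912}\right) = \frac{44503}{85728} \approx 0.51912$)
$\sqrt{D + \frac{467106}{-461255}} = \sqrt{\frac{44503}{85728} + \frac{467106}{-461255}} = \sqrt{\frac{44503}{85728} + 467106 \left(- \frac{1}{461255}\right)} = \sqrt{\frac{44503}{85728} - \frac{467106}{461255}} = \sqrt{- \frac{19516831903}{39542468640}} = \frac{i \sqrt{48233982092283063870}}{9885617160}$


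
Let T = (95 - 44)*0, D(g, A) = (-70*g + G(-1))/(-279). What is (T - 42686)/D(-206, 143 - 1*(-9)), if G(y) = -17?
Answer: 3969798/4801 ≈ 826.87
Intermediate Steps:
D(g, A) = 17/279 + 70*g/279 (D(g, A) = (-70*g - 17)/(-279) = (-17 - 70*g)*(-1/279) = 17/279 + 70*g/279)
T = 0 (T = 51*0 = 0)
(T - 42686)/D(-206, 143 - 1*(-9)) = (0 - 42686)/(17/279 + (70/279)*(-206)) = -42686/(17/279 - 14420/279) = -42686/(-4801/93) = -42686*(-93/4801) = 3969798/4801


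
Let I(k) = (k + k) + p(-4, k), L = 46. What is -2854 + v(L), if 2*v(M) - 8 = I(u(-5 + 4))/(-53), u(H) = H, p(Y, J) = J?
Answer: -302097/106 ≈ -2850.0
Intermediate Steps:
I(k) = 3*k (I(k) = (k + k) + k = 2*k + k = 3*k)
v(M) = 427/106 (v(M) = 4 + ((3*(-5 + 4))/(-53))/2 = 4 + ((3*(-1))*(-1/53))/2 = 4 + (-3*(-1/53))/2 = 4 + (1/2)*(3/53) = 4 + 3/106 = 427/106)
-2854 + v(L) = -2854 + 427/106 = -302097/106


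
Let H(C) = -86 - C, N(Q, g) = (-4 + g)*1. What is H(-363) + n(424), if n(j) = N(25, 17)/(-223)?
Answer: 61758/223 ≈ 276.94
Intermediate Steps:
N(Q, g) = -4 + g
n(j) = -13/223 (n(j) = (-4 + 17)/(-223) = 13*(-1/223) = -13/223)
H(-363) + n(424) = (-86 - 1*(-363)) - 13/223 = (-86 + 363) - 13/223 = 277 - 13/223 = 61758/223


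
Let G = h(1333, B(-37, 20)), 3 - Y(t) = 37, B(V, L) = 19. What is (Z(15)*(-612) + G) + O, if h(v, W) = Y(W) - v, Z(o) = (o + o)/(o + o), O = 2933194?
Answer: 2931215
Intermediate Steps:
Z(o) = 1 (Z(o) = (2*o)/((2*o)) = (2*o)*(1/(2*o)) = 1)
Y(t) = -34 (Y(t) = 3 - 1*37 = 3 - 37 = -34)
h(v, W) = -34 - v
G = -1367 (G = -34 - 1*1333 = -34 - 1333 = -1367)
(Z(15)*(-612) + G) + O = (1*(-612) - 1367) + 2933194 = (-612 - 1367) + 2933194 = -1979 + 2933194 = 2931215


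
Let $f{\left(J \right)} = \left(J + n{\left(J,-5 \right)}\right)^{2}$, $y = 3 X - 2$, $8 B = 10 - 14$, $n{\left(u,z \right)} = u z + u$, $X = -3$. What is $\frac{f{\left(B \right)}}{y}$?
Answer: $- \frac{9}{44} \approx -0.20455$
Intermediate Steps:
$n{\left(u,z \right)} = u + u z$
$B = - \frac{1}{2}$ ($B = \frac{10 - 14}{8} = \frac{1}{8} \left(-4\right) = - \frac{1}{2} \approx -0.5$)
$y = -11$ ($y = 3 \left(-3\right) - 2 = -9 - 2 = -11$)
$f{\left(J \right)} = 9 J^{2}$ ($f{\left(J \right)} = \left(J + J \left(1 - 5\right)\right)^{2} = \left(J + J \left(-4\right)\right)^{2} = \left(J - 4 J\right)^{2} = \left(- 3 J\right)^{2} = 9 J^{2}$)
$\frac{f{\left(B \right)}}{y} = \frac{9 \left(- \frac{1}{2}\right)^{2}}{-11} = 9 \cdot \frac{1}{4} \left(- \frac{1}{11}\right) = \frac{9}{4} \left(- \frac{1}{11}\right) = - \frac{9}{44}$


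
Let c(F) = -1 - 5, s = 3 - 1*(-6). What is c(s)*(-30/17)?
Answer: 180/17 ≈ 10.588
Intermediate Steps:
s = 9 (s = 3 + 6 = 9)
c(F) = -6
c(s)*(-30/17) = -(-180)/17 = -6*(-30/17) = 180/17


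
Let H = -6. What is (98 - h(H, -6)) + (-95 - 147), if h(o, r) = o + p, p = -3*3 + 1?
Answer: -130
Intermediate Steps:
p = -8 (p = -9 + 1 = -8)
h(o, r) = -8 + o (h(o, r) = o - 8 = -8 + o)
(98 - h(H, -6)) + (-95 - 147) = (98 - (-8 - 6)) + (-95 - 147) = (98 - 1*(-14)) - 242 = (98 + 14) - 242 = 112 - 242 = -130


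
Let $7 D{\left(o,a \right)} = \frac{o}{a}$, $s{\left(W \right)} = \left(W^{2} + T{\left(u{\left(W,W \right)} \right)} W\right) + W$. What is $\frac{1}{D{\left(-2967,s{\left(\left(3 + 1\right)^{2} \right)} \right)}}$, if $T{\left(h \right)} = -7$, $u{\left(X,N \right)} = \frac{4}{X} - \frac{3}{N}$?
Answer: $- \frac{1120}{2967} \approx -0.37749$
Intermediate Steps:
$u{\left(X,N \right)} = - \frac{3}{N} + \frac{4}{X}$
$s{\left(W \right)} = W^{2} - 6 W$ ($s{\left(W \right)} = \left(W^{2} - 7 W\right) + W = W^{2} - 6 W$)
$D{\left(o,a \right)} = \frac{o}{7 a}$ ($D{\left(o,a \right)} = \frac{o \frac{1}{a}}{7} = \frac{o}{7 a}$)
$\frac{1}{D{\left(-2967,s{\left(\left(3 + 1\right)^{2} \right)} \right)}} = \frac{1}{\frac{1}{7} \left(-2967\right) \frac{1}{\left(3 + 1\right)^{2} \left(-6 + \left(3 + 1\right)^{2}\right)}} = \frac{1}{\frac{1}{7} \left(-2967\right) \frac{1}{4^{2} \left(-6 + 4^{2}\right)}} = \frac{1}{\frac{1}{7} \left(-2967\right) \frac{1}{16 \left(-6 + 16\right)}} = \frac{1}{\frac{1}{7} \left(-2967\right) \frac{1}{16 \cdot 10}} = \frac{1}{\frac{1}{7} \left(-2967\right) \frac{1}{160}} = \frac{1}{- \frac{2967}{1120}} = - \frac{1120}{2967}$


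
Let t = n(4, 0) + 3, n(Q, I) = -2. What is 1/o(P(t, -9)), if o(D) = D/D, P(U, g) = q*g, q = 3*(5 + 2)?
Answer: 1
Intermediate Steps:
q = 21 (q = 3*7 = 21)
t = 1 (t = -2 + 3 = 1)
P(U, g) = 21*g
o(D) = 1
1/o(P(t, -9)) = 1/1 = 1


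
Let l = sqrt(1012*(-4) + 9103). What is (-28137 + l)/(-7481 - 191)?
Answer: 28137/7672 - sqrt(5055)/7672 ≈ 3.6582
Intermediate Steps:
l = sqrt(5055) (l = sqrt(-4048 + 9103) = sqrt(5055) ≈ 71.099)
(-28137 + l)/(-7481 - 191) = (-28137 + sqrt(5055))/(-7481 - 191) = (-28137 + sqrt(5055))/(-7672) = (-28137 + sqrt(5055))*(-1/7672) = 28137/7672 - sqrt(5055)/7672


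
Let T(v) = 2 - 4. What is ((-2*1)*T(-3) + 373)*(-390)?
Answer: -147030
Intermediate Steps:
T(v) = -2
((-2*1)*T(-3) + 373)*(-390) = (-2*1*(-2) + 373)*(-390) = (-2*(-2) + 373)*(-390) = (4 + 373)*(-390) = 377*(-390) = -147030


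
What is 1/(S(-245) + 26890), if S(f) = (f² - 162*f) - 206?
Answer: 1/126399 ≈ 7.9115e-6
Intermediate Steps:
S(f) = -206 + f² - 162*f
1/(S(-245) + 26890) = 1/((-206 + (-245)² - 162*(-245)) + 26890) = 1/((-206 + 60025 + 39690) + 26890) = 1/(99509 + 26890) = 1/126399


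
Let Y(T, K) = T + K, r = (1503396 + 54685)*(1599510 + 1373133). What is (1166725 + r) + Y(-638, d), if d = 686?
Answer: 4631619744856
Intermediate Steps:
r = 4631618578083 (r = 1558081*2972643 = 4631618578083)
Y(T, K) = K + T
(1166725 + r) + Y(-638, d) = (1166725 + 4631618578083) + (686 - 638) = 4631619744808 + 48 = 4631619744856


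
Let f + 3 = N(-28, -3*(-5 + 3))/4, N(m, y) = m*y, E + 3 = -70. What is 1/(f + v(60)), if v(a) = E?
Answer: -1/118 ≈ -0.0084746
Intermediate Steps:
E = -73 (E = -3 - 70 = -73)
v(a) = -73
f = -45 (f = -3 + (-(-84)*(-5 + 3))/4 = -3 + (-(-84)*(-2))/4 = -3 + (-28*6)/4 = -3 + (¼)*(-168) = -3 - 42 = -45)
1/(f + v(60)) = 1/(-45 - 73) = 1/(-118) = -1/118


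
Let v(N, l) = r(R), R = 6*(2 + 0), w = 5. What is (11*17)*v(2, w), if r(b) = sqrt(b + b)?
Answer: 374*sqrt(6) ≈ 916.11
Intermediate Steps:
R = 12 (R = 6*2 = 12)
r(b) = sqrt(2)*sqrt(b) (r(b) = sqrt(2*b) = sqrt(2)*sqrt(b))
v(N, l) = 2*sqrt(6) (v(N, l) = sqrt(2)*sqrt(12) = sqrt(2)*(2*sqrt(3)) = 2*sqrt(6))
(11*17)*v(2, w) = (11*17)*(2*sqrt(6)) = 187*(2*sqrt(6)) = 374*sqrt(6)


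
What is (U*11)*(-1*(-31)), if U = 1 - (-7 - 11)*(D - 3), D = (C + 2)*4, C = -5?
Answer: -91729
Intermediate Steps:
D = -12 (D = (-5 + 2)*4 = -3*4 = -12)
U = -269 (U = 1 - (-7 - 11)*(-12 - 3) = 1 - (-18)*(-15) = 1 - 1*270 = 1 - 270 = -269)
(U*11)*(-1*(-31)) = (-269*11)*(-1*(-31)) = -2959*31 = -91729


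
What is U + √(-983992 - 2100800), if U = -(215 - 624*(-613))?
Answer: -382727 + 2*I*√771198 ≈ -3.8273e+5 + 1756.4*I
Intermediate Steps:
U = -382727 (U = -(215 + 382512) = -1*382727 = -382727)
U + √(-983992 - 2100800) = -382727 + √(-983992 - 2100800) = -382727 + √(-3084792) = -382727 + 2*I*√771198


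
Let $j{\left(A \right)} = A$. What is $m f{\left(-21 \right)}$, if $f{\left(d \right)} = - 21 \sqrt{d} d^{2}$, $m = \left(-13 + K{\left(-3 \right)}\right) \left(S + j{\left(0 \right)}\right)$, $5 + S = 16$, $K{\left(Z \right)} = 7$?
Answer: $611226 i \sqrt{21} \approx 2.801 \cdot 10^{6} i$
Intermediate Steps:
$S = 11$ ($S = -5 + 16 = 11$)
$m = -66$ ($m = \left(-13 + 7\right) \left(11 + 0\right) = \left(-6\right) 11 = -66$)
$f{\left(d \right)} = - 21 d^{\frac{5}{2}}$
$m f{\left(-21 \right)} = - 66 \left(- 21 \left(-21\right)^{\frac{5}{2}}\right) = - 66 \left(- 21 \cdot 441 i \sqrt{21}\right) = - 66 \left(- 9261 i \sqrt{21}\right) = 611226 i \sqrt{21}$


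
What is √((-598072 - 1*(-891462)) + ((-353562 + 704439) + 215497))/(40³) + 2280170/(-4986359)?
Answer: -2280170/4986359 + √214941/32000 ≈ -0.44279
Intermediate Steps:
√((-598072 - 1*(-891462)) + ((-353562 + 704439) + 215497))/(40³) + 2280170/(-4986359) = √((-598072 + 891462) + (350877 + 215497))/64000 + 2280170*(-1/4986359) = √(293390 + 566374)*(1/64000) - 2280170/4986359 = √859764*(1/64000) - 2280170/4986359 = (2*√214941)*(1/64000) - 2280170/4986359 = √214941/32000 - 2280170/4986359 = -2280170/4986359 + √214941/32000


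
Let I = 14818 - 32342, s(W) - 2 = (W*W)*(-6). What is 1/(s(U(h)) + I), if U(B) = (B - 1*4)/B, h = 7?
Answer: -49/858632 ≈ -5.7067e-5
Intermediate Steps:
U(B) = (-4 + B)/B (U(B) = (B - 4)/B = (-4 + B)/B)
s(W) = 2 - 6*W² (s(W) = 2 + (W*W)*(-6) = 2 + W²*(-6) = 2 - 6*W²)
I = -17524
1/(s(U(h)) + I) = 1/((2 - 6*(-4 + 7)²/49) - 17524) = 1/((2 - 6*((⅐)*3)²) - 17524) = 1/((2 - 6*(3/7)²) - 17524) = 1/((2 - 6*9/49) - 17524) = 1/((2 - 54/49) - 17524) = 1/(44/49 - 17524) = 1/(-858632/49) = -49/858632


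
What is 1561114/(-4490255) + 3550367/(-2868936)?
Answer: -2917255618327/1840322031240 ≈ -1.5852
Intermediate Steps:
1561114/(-4490255) + 3550367/(-2868936) = 1561114*(-1/4490255) + 3550367*(-1/2868936) = -1561114/4490255 - 3550367/2868936 = -2917255618327/1840322031240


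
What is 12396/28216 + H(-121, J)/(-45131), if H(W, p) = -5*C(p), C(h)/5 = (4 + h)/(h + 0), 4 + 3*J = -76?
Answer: 280021733/636708148 ≈ 0.43980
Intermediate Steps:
J = -80/3 (J = -4/3 + (⅓)*(-76) = -4/3 - 76/3 = -80/3 ≈ -26.667)
C(h) = 5*(4 + h)/h (C(h) = 5*((4 + h)/(h + 0)) = 5*((4 + h)/h) = 5*(4 + h)/h)
H(W, p) = -25 - 100/p (H(W, p) = -5*(5 + 20/p) = -25 - 100/p)
12396/28216 + H(-121, J)/(-45131) = 12396/28216 + (-25 - 100/(-80/3))/(-45131) = 12396*(1/28216) + (-25 - 100*(-3/80))*(-1/45131) = 3099/7054 + (-25 + 15/4)*(-1/45131) = 3099/7054 - 85/4*(-1/45131) = 3099/7054 + 85/180524 = 280021733/636708148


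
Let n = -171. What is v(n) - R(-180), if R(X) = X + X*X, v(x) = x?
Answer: -32391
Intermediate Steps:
R(X) = X + X²
v(n) - R(-180) = -171 - (-180)*(1 - 180) = -171 - (-180)*(-179) = -171 - 1*32220 = -171 - 32220 = -32391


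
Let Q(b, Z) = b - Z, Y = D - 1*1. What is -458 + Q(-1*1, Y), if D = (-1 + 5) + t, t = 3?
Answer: -465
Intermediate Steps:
D = 7 (D = (-1 + 5) + 3 = 4 + 3 = 7)
Y = 6 (Y = 7 - 1*1 = 7 - 1 = 6)
-458 + Q(-1*1, Y) = -458 + (-1*1 - 1*6) = -458 + (-1 - 6) = -458 - 7 = -465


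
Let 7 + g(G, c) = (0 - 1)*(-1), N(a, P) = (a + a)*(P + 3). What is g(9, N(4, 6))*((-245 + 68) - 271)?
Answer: 2688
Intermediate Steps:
N(a, P) = 2*a*(3 + P) (N(a, P) = (2*a)*(3 + P) = 2*a*(3 + P))
g(G, c) = -6 (g(G, c) = -7 + (0 - 1)*(-1) = -7 - 1*(-1) = -7 + 1 = -6)
g(9, N(4, 6))*((-245 + 68) - 271) = -6*((-245 + 68) - 271) = -6*(-177 - 271) = -6*(-448) = 2688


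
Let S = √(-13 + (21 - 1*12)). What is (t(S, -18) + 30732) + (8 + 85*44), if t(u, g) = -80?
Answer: 34400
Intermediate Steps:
S = 2*I (S = √(-13 + (21 - 12)) = √(-13 + 9) = √(-4) = 2*I ≈ 2.0*I)
(t(S, -18) + 30732) + (8 + 85*44) = (-80 + 30732) + (8 + 85*44) = 30652 + (8 + 3740) = 30652 + 3748 = 34400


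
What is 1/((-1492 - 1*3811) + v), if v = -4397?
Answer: -1/9700 ≈ -0.00010309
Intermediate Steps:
1/((-1492 - 1*3811) + v) = 1/((-1492 - 1*3811) - 4397) = 1/((-1492 - 3811) - 4397) = 1/(-5303 - 4397) = 1/(-9700) = -1/9700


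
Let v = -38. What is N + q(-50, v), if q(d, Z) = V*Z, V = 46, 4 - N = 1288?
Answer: -3032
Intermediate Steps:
N = -1284 (N = 4 - 1*1288 = 4 - 1288 = -1284)
q(d, Z) = 46*Z
N + q(-50, v) = -1284 + 46*(-38) = -1284 - 1748 = -3032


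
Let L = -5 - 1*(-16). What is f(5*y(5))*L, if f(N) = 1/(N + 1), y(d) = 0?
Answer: 11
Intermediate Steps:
f(N) = 1/(1 + N)
L = 11 (L = -5 + 16 = 11)
f(5*y(5))*L = 11/(1 + 5*0) = 11/(1 + 0) = 11/1 = 1*11 = 11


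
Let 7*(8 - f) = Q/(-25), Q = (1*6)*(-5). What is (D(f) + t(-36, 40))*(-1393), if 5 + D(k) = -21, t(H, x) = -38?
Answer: 89152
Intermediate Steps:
Q = -30 (Q = 6*(-5) = -30)
f = 274/35 (f = 8 - (-30)/(7*(-25)) = 8 - (-30)*(-1)/(7*25) = 8 - ⅐*6/5 = 8 - 6/35 = 274/35 ≈ 7.8286)
D(k) = -26 (D(k) = -5 - 21 = -26)
(D(f) + t(-36, 40))*(-1393) = (-26 - 38)*(-1393) = -64*(-1393) = 89152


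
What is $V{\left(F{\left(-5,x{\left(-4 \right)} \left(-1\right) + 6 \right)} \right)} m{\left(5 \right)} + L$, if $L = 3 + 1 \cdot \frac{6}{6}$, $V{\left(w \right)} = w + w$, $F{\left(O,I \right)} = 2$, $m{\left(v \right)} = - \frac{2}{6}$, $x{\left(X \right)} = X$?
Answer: $\frac{8}{3} \approx 2.6667$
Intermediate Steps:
$m{\left(v \right)} = - \frac{1}{3}$ ($m{\left(v \right)} = \left(-2\right) \frac{1}{6} = - \frac{1}{3}$)
$V{\left(w \right)} = 2 w$
$L = 4$ ($L = 3 + 1 \cdot 6 \cdot \frac{1}{6} = 3 + 1 \cdot 1 = 3 + 1 = 4$)
$V{\left(F{\left(-5,x{\left(-4 \right)} \left(-1\right) + 6 \right)} \right)} m{\left(5 \right)} + L = 2 \cdot 2 \left(- \frac{1}{3}\right) + 4 = 4 \left(- \frac{1}{3}\right) + 4 = - \frac{4}{3} + 4 = \frac{8}{3}$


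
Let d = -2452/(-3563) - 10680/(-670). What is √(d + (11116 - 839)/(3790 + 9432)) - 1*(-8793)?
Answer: 8793 + √173407645677690753406/3156369062 ≈ 8797.2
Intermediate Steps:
d = 3969568/238721 (d = -2452*(-1/3563) - 10680*(-1/670) = 2452/3563 + 1068/67 = 3969568/238721 ≈ 16.628)
√(d + (11116 - 839)/(3790 + 9432)) - 1*(-8793) = √(3969568/238721 + (11116 - 839)/(3790 + 9432)) - 1*(-8793) = √(3969568/238721 + 10277/13222) + 8793 = √(54938963813/3156369062) + 8793 = √173407645677690753406/3156369062 + 8793 = 8793 + √173407645677690753406/3156369062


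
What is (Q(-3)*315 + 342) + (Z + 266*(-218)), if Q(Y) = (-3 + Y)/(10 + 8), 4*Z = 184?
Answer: -57705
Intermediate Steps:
Z = 46 (Z = (¼)*184 = 46)
Q(Y) = -⅙ + Y/18 (Q(Y) = (-3 + Y)/18 = (-3 + Y)*(1/18) = -⅙ + Y/18)
(Q(-3)*315 + 342) + (Z + 266*(-218)) = ((-⅙ + (1/18)*(-3))*315 + 342) + (46 + 266*(-218)) = ((-⅙ - ⅙)*315 + 342) + (46 - 57988) = (-⅓*315 + 342) - 57942 = (-105 + 342) - 57942 = 237 - 57942 = -57705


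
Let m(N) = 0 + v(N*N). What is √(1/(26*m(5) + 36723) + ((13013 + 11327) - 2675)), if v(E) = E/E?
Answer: √29258344243414/36749 ≈ 147.19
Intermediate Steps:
v(E) = 1
m(N) = 1 (m(N) = 0 + 1 = 1)
√(1/(26*m(5) + 36723) + ((13013 + 11327) - 2675)) = √(1/(26*1 + 36723) + ((13013 + 11327) - 2675)) = √(1/(26 + 36723) + (24340 - 2675)) = √(1/36749 + 21665) = √(796167086/36749) = √29258344243414/36749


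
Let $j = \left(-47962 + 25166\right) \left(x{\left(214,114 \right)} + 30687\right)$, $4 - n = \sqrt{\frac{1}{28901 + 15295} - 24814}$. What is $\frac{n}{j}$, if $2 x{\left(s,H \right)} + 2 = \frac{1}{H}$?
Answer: $- \frac{228}{39872534891} + \frac{19 i \sqrt{12117212270607}}{293701092007106} \approx -5.7182 \cdot 10^{-9} + 2.2519 \cdot 10^{-7} i$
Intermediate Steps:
$x{\left(s,H \right)} = -1 + \frac{1}{2 H}$
$n = 4 - \frac{i \sqrt{12117212270607}}{22098}$ ($n = 4 - \sqrt{\frac{1}{28901 + 15295} - 24814} = 4 - \sqrt{\frac{1}{44196} - 24814} = 4 - \sqrt{- \frac{1096679543}{44196}} = 4 - \frac{i \sqrt{12117212270607}}{22098} \approx 4.0 - 157.52 i$)
$j = - \frac{39872534891}{57}$ ($j = \left(-47962 + 25166\right) \left(\frac{\frac{1}{2} - 114}{114} + 30687\right) = - 22796 \left(\frac{\frac{1}{2} - 114}{114} + 30687\right) = - 22796 \left(\frac{1}{114} \left(- \frac{227}{2}\right) + 30687\right) = - 22796 \left(- \frac{227}{228} + 30687\right) = \left(-22796\right) \frac{6996409}{228} = - \frac{39872534891}{57} \approx -6.9952 \cdot 10^{8}$)
$\frac{n}{j} = \frac{4 - \frac{i \sqrt{12117212270607}}{22098}}{- \frac{39872534891}{57}} = \left(4 - \frac{i \sqrt{12117212270607}}{22098}\right) \left(- \frac{57}{39872534891}\right) = - \frac{228}{39872534891} + \frac{19 i \sqrt{12117212270607}}{293701092007106}$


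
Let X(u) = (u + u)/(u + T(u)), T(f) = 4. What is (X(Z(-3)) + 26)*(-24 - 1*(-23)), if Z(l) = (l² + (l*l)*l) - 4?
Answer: -256/9 ≈ -28.444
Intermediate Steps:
Z(l) = -4 + l² + l³ (Z(l) = (l² + l²*l) - 4 = (l² + l³) - 4 = -4 + l² + l³)
X(u) = 2*u/(4 + u) (X(u) = (u + u)/(u + 4) = (2*u)/(4 + u) = 2*u/(4 + u))
(X(Z(-3)) + 26)*(-24 - 1*(-23)) = (2*(-4 + (-3)² + (-3)³)/(4 + (-4 + (-3)² + (-3)³)) + 26)*(-24 - 1*(-23)) = (2*(-4 + 9 - 27)/(4 + (-4 + 9 - 27)) + 26)*(-24 + 23) = (2*(-22)/(4 - 22) + 26)*(-1) = (2*(-22)/(-18) + 26)*(-1) = (2*(-22)*(-1/18) + 26)*(-1) = (22/9 + 26)*(-1) = (256/9)*(-1) = -256/9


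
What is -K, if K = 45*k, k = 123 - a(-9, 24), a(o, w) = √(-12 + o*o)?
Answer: -5535 + 45*√69 ≈ -5161.2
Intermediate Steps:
a(o, w) = √(-12 + o²)
k = 123 - √69 (k = 123 - √(-12 + (-9)²) = 123 - √(-12 + 81) = 123 - √69 ≈ 114.69)
K = 5535 - 45*√69 (K = 45*(123 - √69) = 5535 - 45*√69 ≈ 5161.2)
-K = -(5535 - 45*√69) = -5535 + 45*√69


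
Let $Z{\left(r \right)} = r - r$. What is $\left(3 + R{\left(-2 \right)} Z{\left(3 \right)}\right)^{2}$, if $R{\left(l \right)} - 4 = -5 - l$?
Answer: $9$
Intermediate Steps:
$R{\left(l \right)} = -1 - l$ ($R{\left(l \right)} = 4 - \left(5 + l\right) = -1 - l$)
$Z{\left(r \right)} = 0$
$\left(3 + R{\left(-2 \right)} Z{\left(3 \right)}\right)^{2} = \left(3 + \left(-1 - -2\right) 0\right)^{2} = \left(3 + \left(-1 + 2\right) 0\right)^{2} = \left(3 + 1 \cdot 0\right)^{2} = \left(3 + 0\right)^{2} = 3^{2} = 9$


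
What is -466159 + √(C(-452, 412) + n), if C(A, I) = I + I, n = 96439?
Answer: -466159 + 3*√10807 ≈ -4.6585e+5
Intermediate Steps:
C(A, I) = 2*I
-466159 + √(C(-452, 412) + n) = -466159 + √(2*412 + 96439) = -466159 + √(824 + 96439) = -466159 + √97263 = -466159 + 3*√10807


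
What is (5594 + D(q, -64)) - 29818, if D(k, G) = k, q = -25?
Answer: -24249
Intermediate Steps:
(5594 + D(q, -64)) - 29818 = (5594 - 25) - 29818 = 5569 - 29818 = -24249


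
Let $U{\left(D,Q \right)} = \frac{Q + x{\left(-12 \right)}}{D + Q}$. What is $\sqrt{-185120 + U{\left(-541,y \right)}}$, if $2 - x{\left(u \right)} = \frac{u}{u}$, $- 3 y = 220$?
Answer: $\frac{i \sqrt{628787262949}}{1843} \approx 430.26 i$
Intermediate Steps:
$y = - \frac{220}{3}$ ($y = \left(- \frac{1}{3}\right) 220 = - \frac{220}{3} \approx -73.333$)
$x{\left(u \right)} = 1$ ($x{\left(u \right)} = 2 - \frac{u}{u} = 2 - 1 = 1$)
$U{\left(D,Q \right)} = \frac{1 + Q}{D + Q}$ ($U{\left(D,Q \right)} = \frac{Q + 1}{D + Q} = \frac{1 + Q}{D + Q}$)
$\sqrt{-185120 + U{\left(-541,y \right)}} = \sqrt{-185120 + \frac{1 - \frac{220}{3}}{-541 - \frac{220}{3}}} = \sqrt{-185120 + \frac{1}{- \frac{1843}{3}} \left(- \frac{217}{3}\right)} = \sqrt{-185120 - - \frac{217}{1843}} = \sqrt{-185120 + \frac{217}{1843}} = \sqrt{- \frac{341175943}{1843}} = \frac{i \sqrt{628787262949}}{1843}$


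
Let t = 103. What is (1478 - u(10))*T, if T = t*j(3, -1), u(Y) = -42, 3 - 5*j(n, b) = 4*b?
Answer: 219184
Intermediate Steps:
j(n, b) = ⅗ - 4*b/5
T = 721/5 (T = 103*(⅗ - ⅘*(-1)) = 103*(⅗ + ⅘) = 103*(7/5) = 721/5 ≈ 144.20)
(1478 - u(10))*T = (1478 - 1*(-42))*(721/5) = (1478 + 42)*(721/5) = 1520*(721/5) = 219184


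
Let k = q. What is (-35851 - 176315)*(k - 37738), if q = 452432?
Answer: -87983967204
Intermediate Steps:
k = 452432
(-35851 - 176315)*(k - 37738) = (-35851 - 176315)*(452432 - 37738) = -212166*414694 = -87983967204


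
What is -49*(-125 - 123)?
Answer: 12152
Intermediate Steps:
-49*(-125 - 123) = -49*(-248) = 12152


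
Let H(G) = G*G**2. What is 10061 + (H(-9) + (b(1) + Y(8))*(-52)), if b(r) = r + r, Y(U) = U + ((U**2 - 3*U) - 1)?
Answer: 6784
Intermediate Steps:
Y(U) = -1 + U**2 - 2*U (Y(U) = U + (-1 + U**2 - 3*U) = -1 + U**2 - 2*U)
b(r) = 2*r
H(G) = G**3
10061 + (H(-9) + (b(1) + Y(8))*(-52)) = 10061 + ((-9)**3 + (2*1 + (-1 + 8**2 - 2*8))*(-52)) = 10061 + (-729 + (2 + (-1 + 64 - 16))*(-52)) = 10061 + (-729 + (2 + 47)*(-52)) = 10061 + (-729 + 49*(-52)) = 10061 + (-729 - 2548) = 10061 - 3277 = 6784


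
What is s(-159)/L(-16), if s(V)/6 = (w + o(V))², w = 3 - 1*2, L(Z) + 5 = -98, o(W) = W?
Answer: -149784/103 ≈ -1454.2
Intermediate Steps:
L(Z) = -103 (L(Z) = -5 - 98 = -103)
w = 1 (w = 3 - 2 = 1)
s(V) = 6*(1 + V)²
s(-159)/L(-16) = (6*(1 - 159)²)/(-103) = (6*(-158)²)*(-1/103) = (6*24964)*(-1/103) = 149784*(-1/103) = -149784/103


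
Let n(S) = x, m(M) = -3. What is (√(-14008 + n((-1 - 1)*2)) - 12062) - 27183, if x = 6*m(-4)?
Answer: -39245 + I*√14026 ≈ -39245.0 + 118.43*I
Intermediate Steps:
x = -18 (x = 6*(-3) = -18)
n(S) = -18
(√(-14008 + n((-1 - 1)*2)) - 12062) - 27183 = (√(-14008 - 18) - 12062) - 27183 = (√(-14026) - 12062) - 27183 = (I*√14026 - 12062) - 27183 = (-12062 + I*√14026) - 27183 = -39245 + I*√14026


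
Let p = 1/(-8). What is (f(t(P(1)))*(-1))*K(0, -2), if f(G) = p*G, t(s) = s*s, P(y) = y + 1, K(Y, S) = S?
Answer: -1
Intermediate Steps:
P(y) = 1 + y
p = -⅛ ≈ -0.12500
t(s) = s²
f(G) = -G/8
(f(t(P(1)))*(-1))*K(0, -2) = (-(1 + 1)²/8*(-1))*(-2) = (-⅛*2²*(-1))*(-2) = (-⅛*4*(-1))*(-2) = -½*(-1)*(-2) = (½)*(-2) = -1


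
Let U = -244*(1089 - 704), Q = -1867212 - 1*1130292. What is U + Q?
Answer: -3091444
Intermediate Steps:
Q = -2997504 (Q = -1867212 - 1130292 = -2997504)
U = -93940 (U = -244*385 = -93940)
U + Q = -93940 - 2997504 = -3091444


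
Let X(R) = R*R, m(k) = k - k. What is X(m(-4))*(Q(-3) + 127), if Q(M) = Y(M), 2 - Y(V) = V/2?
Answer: 0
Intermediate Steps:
m(k) = 0
X(R) = R**2
Y(V) = 2 - V/2
Q(M) = 2 - M/2
X(m(-4))*(Q(-3) + 127) = 0**2*((2 - 1/2*(-3)) + 127) = 0*((2 + 3/2) + 127) = 0*(7/2 + 127) = 0*(261/2) = 0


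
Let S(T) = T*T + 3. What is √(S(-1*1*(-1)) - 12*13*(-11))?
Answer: 2*√430 ≈ 41.473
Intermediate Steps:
S(T) = 3 + T² (S(T) = T² + 3 = 3 + T²)
√(S(-1*1*(-1)) - 12*13*(-11)) = √((3 + (-1*1*(-1))²) - 12*13*(-11)) = √((3 + (-1*(-1))²) - 156*(-11)) = √((3 + 1²) + 1716) = √((3 + 1) + 1716) = √(4 + 1716) = √1720 = 2*√430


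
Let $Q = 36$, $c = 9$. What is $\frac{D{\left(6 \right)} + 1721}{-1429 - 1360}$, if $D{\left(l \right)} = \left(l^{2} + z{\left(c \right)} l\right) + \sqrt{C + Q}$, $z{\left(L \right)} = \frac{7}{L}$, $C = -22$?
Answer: $- \frac{5285}{8367} - \frac{\sqrt{14}}{2789} \approx -0.63299$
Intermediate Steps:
$D{\left(l \right)} = \sqrt{14} + l^{2} + \frac{7 l}{9}$ ($D{\left(l \right)} = \left(l^{2} + \frac{7}{9} l\right) + \sqrt{-22 + 36} = \left(l^{2} + 7 \cdot \frac{1}{9} l\right) + \sqrt{14} = \left(l^{2} + \frac{7 l}{9}\right) + \sqrt{14} = \sqrt{14} + l^{2} + \frac{7 l}{9}$)
$\frac{D{\left(6 \right)} + 1721}{-1429 - 1360} = \frac{\left(\sqrt{14} + 6^{2} + \frac{7}{9} \cdot 6\right) + 1721}{-1429 - 1360} = \frac{\left(\sqrt{14} + 36 + \frac{14}{3}\right) + 1721}{-2789} = \left(\left(\frac{122}{3} + \sqrt{14}\right) + 1721\right) \left(- \frac{1}{2789}\right) = \left(\frac{5285}{3} + \sqrt{14}\right) \left(- \frac{1}{2789}\right) = - \frac{5285}{8367} - \frac{\sqrt{14}}{2789}$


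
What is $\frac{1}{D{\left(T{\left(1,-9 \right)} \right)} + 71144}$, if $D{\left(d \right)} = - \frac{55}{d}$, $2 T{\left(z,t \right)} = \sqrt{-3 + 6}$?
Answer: $\frac{53358}{3796098527} + \frac{55 \sqrt{3}}{7592197054} \approx 1.4069 \cdot 10^{-5}$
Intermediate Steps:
$T{\left(z,t \right)} = \frac{\sqrt{3}}{2}$ ($T{\left(z,t \right)} = \frac{\sqrt{-3 + 6}}{2} = \frac{\sqrt{3}}{2}$)
$\frac{1}{D{\left(T{\left(1,-9 \right)} \right)} + 71144} = \frac{1}{- \frac{55}{\frac{1}{2} \sqrt{3}} + 71144} = \frac{1}{- 55 \frac{2 \sqrt{3}}{3} + 71144} = \frac{1}{- \frac{110 \sqrt{3}}{3} + 71144} = \frac{1}{71144 - \frac{110 \sqrt{3}}{3}}$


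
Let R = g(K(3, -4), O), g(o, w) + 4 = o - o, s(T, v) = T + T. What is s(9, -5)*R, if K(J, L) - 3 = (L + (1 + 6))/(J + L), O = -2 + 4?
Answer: -72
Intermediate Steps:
O = 2
s(T, v) = 2*T
K(J, L) = 3 + (7 + L)/(J + L) (K(J, L) = 3 + (L + (1 + 6))/(J + L) = 3 + (L + 7)/(J + L) = 3 + (7 + L)/(J + L))
g(o, w) = -4 (g(o, w) = -4 + (o - o) = -4 + 0 = -4)
R = -4
s(9, -5)*R = (2*9)*(-4) = 18*(-4) = -72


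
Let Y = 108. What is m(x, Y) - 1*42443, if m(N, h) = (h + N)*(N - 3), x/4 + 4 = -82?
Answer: 39449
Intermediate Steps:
x = -344 (x = -16 + 4*(-82) = -16 - 328 = -344)
m(N, h) = (-3 + N)*(N + h) (m(N, h) = (N + h)*(-3 + N) = (-3 + N)*(N + h))
m(x, Y) - 1*42443 = ((-344)² - 3*(-344) - 3*108 - 344*108) - 1*42443 = (118336 + 1032 - 324 - 37152) - 42443 = 81892 - 42443 = 39449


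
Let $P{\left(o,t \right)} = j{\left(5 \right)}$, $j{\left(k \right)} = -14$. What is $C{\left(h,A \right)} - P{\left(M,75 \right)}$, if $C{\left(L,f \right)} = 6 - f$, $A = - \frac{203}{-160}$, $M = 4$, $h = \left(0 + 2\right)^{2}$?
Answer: $\frac{2997}{160} \approx 18.731$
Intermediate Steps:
$h = 4$ ($h = 2^{2} = 4$)
$A = \frac{203}{160}$ ($A = \left(-203\right) \left(- \frac{1}{160}\right) = \frac{203}{160} \approx 1.2687$)
$P{\left(o,t \right)} = -14$
$C{\left(h,A \right)} - P{\left(M,75 \right)} = \left(6 - \frac{203}{160}\right) - -14 = \left(6 - \frac{203}{160}\right) + 14 = \frac{757}{160} + 14 = \frac{2997}{160}$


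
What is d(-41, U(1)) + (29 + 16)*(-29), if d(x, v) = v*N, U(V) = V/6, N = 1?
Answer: -7829/6 ≈ -1304.8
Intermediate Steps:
U(V) = V/6 (U(V) = V*(1/6) = V/6)
d(x, v) = v (d(x, v) = v*1 = v)
d(-41, U(1)) + (29 + 16)*(-29) = (1/6)*1 + (29 + 16)*(-29) = 1/6 + 45*(-29) = 1/6 - 1305 = -7829/6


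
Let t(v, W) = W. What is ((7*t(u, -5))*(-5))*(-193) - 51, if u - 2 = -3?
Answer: -33826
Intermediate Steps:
u = -1 (u = 2 - 3 = -1)
((7*t(u, -5))*(-5))*(-193) - 51 = ((7*(-5))*(-5))*(-193) - 51 = -35*(-5)*(-193) - 51 = 175*(-193) - 51 = -33775 - 51 = -33826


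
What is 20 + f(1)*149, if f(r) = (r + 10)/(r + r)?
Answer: 1679/2 ≈ 839.50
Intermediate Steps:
f(r) = (10 + r)/(2*r) (f(r) = (10 + r)/((2*r)) = (10 + r)*(1/(2*r)) = (10 + r)/(2*r))
20 + f(1)*149 = 20 + ((½)*(10 + 1)/1)*149 = 20 + ((½)*1*11)*149 = 20 + (11/2)*149 = 20 + 1639/2 = 1679/2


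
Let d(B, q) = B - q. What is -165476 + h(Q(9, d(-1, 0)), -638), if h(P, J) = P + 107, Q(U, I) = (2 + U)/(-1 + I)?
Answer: -330749/2 ≈ -1.6537e+5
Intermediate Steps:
Q(U, I) = (2 + U)/(-1 + I)
h(P, J) = 107 + P
-165476 + h(Q(9, d(-1, 0)), -638) = -165476 + (107 + (2 + 9)/(-1 + (-1 - 1*0))) = -165476 + (107 + 11/(-1 + (-1 + 0))) = -165476 + (107 + 11/(-1 - 1)) = -165476 + (107 + 11/(-2)) = -165476 + (107 - ½*11) = -165476 + (107 - 11/2) = -165476 + 203/2 = -330749/2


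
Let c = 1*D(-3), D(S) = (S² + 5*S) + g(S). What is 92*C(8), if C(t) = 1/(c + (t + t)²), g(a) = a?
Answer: 92/247 ≈ 0.37247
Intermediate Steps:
D(S) = S² + 6*S (D(S) = (S² + 5*S) + S = S² + 6*S)
c = -9 (c = 1*(-3*(6 - 3)) = 1*(-3*3) = 1*(-9) = -9)
C(t) = 1/(-9 + 4*t²) (C(t) = 1/(-9 + (t + t)²) = 1/(-9 + (2*t)²) = 1/(-9 + 4*t²))
92*C(8) = 92/(-9 + 4*8²) = 92/(-9 + 4*64) = 92/(-9 + 256) = 92/247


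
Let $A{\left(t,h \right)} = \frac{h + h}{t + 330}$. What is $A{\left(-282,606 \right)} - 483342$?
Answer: $- \frac{1933267}{4} \approx -4.8332 \cdot 10^{5}$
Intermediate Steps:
$A{\left(t,h \right)} = \frac{2 h}{330 + t}$
$A{\left(-282,606 \right)} - 483342 = 2 \cdot 606 \frac{1}{330 - 282} - 483342 = 2 \cdot 606 \cdot \frac{1}{48} - 483342 = \frac{101}{4} - 483342 = - \frac{1933267}{4}$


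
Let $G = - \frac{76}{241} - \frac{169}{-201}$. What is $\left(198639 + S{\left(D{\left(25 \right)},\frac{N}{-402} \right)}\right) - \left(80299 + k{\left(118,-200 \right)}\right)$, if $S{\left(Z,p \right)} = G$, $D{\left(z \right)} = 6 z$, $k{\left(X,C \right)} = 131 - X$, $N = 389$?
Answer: $\frac{5731903660}{48441} \approx 1.1833 \cdot 10^{5}$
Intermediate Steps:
$G = \frac{25453}{48441}$ ($G = \left(-76\right) \frac{1}{241} - - \frac{169}{201} = - \frac{76}{241} + \frac{169}{201} = \frac{25453}{48441} \approx 0.52544$)
$S{\left(Z,p \right)} = \frac{25453}{48441}$
$\left(198639 + S{\left(D{\left(25 \right)},\frac{N}{-402} \right)}\right) - \left(80299 + k{\left(118,-200 \right)}\right) = \left(198639 + \frac{25453}{48441}\right) - \left(80430 - 118\right) = \frac{9622297252}{48441} - 80312 = \frac{5731903660}{48441}$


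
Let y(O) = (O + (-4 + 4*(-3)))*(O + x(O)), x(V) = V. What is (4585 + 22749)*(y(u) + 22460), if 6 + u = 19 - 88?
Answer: 987030740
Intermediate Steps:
u = -75 (u = -6 + (19 - 88) = -6 - 69 = -75)
y(O) = 2*O*(-16 + O) (y(O) = (O + (-4 + 4*(-3)))*(O + O) = (O + (-4 - 12))*(2*O) = (O - 16)*(2*O) = (-16 + O)*(2*O) = 2*O*(-16 + O))
(4585 + 22749)*(y(u) + 22460) = (4585 + 22749)*(2*(-75)*(-16 - 75) + 22460) = 27334*(2*(-75)*(-91) + 22460) = 27334*(13650 + 22460) = 27334*36110 = 987030740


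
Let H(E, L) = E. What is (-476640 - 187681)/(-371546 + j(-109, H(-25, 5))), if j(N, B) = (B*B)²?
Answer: -664321/19079 ≈ -34.819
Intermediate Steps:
j(N, B) = B⁴ (j(N, B) = (B²)² = B⁴)
(-476640 - 187681)/(-371546 + j(-109, H(-25, 5))) = (-476640 - 187681)/(-371546 + (-25)⁴) = -664321/(-371546 + 390625) = -664321/19079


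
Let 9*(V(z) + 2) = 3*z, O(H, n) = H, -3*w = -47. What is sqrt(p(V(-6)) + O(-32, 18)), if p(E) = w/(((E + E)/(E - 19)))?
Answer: sqrt(1878)/12 ≈ 3.6113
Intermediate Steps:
w = 47/3 (w = -1/3*(-47) = 47/3 ≈ 15.667)
V(z) = -2 + z/3 (V(z) = -2 + (3*z)/9 = -2 + z/3)
p(E) = 47*(-19 + E)/(6*E) (p(E) = 47/(3*(((E + E)/(E - 19)))) = 47/(3*(((2*E)/(-19 + E)))) = 47/(3*((2*E/(-19 + E)))) = 47*((-19 + E)/(2*E))/3 = 47*(-19 + E)/(6*E))
sqrt(p(V(-6)) + O(-32, 18)) = sqrt(47*(-19 + (-2 + (1/3)*(-6)))/(6*(-2 + (1/3)*(-6))) - 32) = sqrt(47*(-19 + (-2 - 2))/(6*(-2 - 2)) - 32) = sqrt((47/6)*(-19 - 4)/(-4) - 32) = sqrt((47/6)*(-1/4)*(-23) - 32) = sqrt(1081/24 - 32) = sqrt(313/24) = sqrt(1878)/12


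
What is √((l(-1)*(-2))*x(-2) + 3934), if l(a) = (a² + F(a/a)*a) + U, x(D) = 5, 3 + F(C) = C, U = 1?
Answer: √3894 ≈ 62.402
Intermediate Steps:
F(C) = -3 + C
l(a) = 1 + a² - 2*a (l(a) = (a² + (-3 + a/a)*a) + 1 = (a² + (-3 + 1)*a) + 1 = (a² - 2*a) + 1 = 1 + a² - 2*a)
√((l(-1)*(-2))*x(-2) + 3934) = √(((1 + (-1)² - 2*(-1))*(-2))*5 + 3934) = √(((1 + 1 + 2)*(-2))*5 + 3934) = √((4*(-2))*5 + 3934) = √(-8*5 + 3934) = √(-40 + 3934) = √3894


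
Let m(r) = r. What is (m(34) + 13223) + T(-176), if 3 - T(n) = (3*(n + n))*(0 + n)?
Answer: -172596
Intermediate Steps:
T(n) = 3 - 6*n² (T(n) = 3 - 3*(n + n)*(0 + n) = 3 - 3*(2*n)*n = 3 - 6*n*n = 3 - 6*n²)
(m(34) + 13223) + T(-176) = (34 + 13223) + (3 - 6*(-176)²) = 13257 + (3 - 6*30976) = 13257 + (3 - 185856) = 13257 - 185853 = -172596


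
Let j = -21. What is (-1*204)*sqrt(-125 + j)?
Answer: -204*I*sqrt(146) ≈ -2464.9*I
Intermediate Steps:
(-1*204)*sqrt(-125 + j) = (-1*204)*sqrt(-125 - 21) = -204*I*sqrt(146)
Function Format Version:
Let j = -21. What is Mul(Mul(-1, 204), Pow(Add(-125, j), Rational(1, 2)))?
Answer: Mul(-204, I, Pow(146, Rational(1, 2))) ≈ Mul(-2464.9, I)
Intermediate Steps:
Mul(Mul(-1, 204), Pow(Add(-125, j), Rational(1, 2))) = Mul(Mul(-1, 204), Pow(Add(-125, -21), Rational(1, 2))) = Mul(-204, Pow(-146, Rational(1, 2))) = Mul(-204, Mul(I, Pow(146, Rational(1, 2)))) = Mul(-204, I, Pow(146, Rational(1, 2)))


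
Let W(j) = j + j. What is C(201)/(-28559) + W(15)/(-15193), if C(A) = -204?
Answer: 2242602/433896887 ≈ 0.0051685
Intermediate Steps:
W(j) = 2*j
C(201)/(-28559) + W(15)/(-15193) = -204/(-28559) + (2*15)/(-15193) = -204*(-1/28559) + 30*(-1/15193) = 204/28559 - 30/15193 = 2242602/433896887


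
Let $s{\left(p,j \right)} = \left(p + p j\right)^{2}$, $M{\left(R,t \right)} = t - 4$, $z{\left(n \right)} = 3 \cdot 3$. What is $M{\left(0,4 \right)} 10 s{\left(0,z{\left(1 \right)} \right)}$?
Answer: $0$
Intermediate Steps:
$z{\left(n \right)} = 9$
$M{\left(R,t \right)} = -4 + t$
$s{\left(p,j \right)} = \left(p + j p\right)^{2}$
$M{\left(0,4 \right)} 10 s{\left(0,z{\left(1 \right)} \right)} = \left(-4 + 4\right) 10 \cdot 0^{2} \left(1 + 9\right)^{2} = 0 \cdot 10 \cdot 0 \cdot 10^{2} = 0 \cdot 0 \cdot 100 = 0 \cdot 0 = 0$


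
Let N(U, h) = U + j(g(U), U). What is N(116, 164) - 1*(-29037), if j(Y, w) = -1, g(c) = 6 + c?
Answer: 29152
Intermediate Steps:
N(U, h) = -1 + U (N(U, h) = U - 1 = -1 + U)
N(116, 164) - 1*(-29037) = (-1 + 116) - 1*(-29037) = 115 + 29037 = 29152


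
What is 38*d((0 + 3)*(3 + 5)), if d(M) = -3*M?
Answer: -2736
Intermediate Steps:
38*d((0 + 3)*(3 + 5)) = 38*(-3*(0 + 3)*(3 + 5)) = 38*(-9*8) = 38*(-3*24) = 38*(-72) = -2736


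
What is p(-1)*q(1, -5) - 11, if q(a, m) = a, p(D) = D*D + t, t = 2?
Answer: -8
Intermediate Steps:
p(D) = 2 + D² (p(D) = D*D + 2 = D² + 2 = 2 + D²)
p(-1)*q(1, -5) - 11 = (2 + (-1)²)*1 - 11 = (2 + 1)*1 - 11 = 3*1 - 11 = 3 - 11 = -8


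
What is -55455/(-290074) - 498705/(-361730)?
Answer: 8236054566/5246423401 ≈ 1.5698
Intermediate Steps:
-55455/(-290074) - 498705/(-361730) = -55455*(-1/290074) - 498705*(-1/361730) = 55455/290074 + 99741/72346 = 8236054566/5246423401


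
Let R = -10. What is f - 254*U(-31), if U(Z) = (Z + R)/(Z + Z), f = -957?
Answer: -34874/31 ≈ -1125.0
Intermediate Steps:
U(Z) = (-10 + Z)/(2*Z) (U(Z) = (Z - 10)/(Z + Z) = (-10 + Z)/((2*Z)) = (-10 + Z)*(1/(2*Z)) = (-10 + Z)/(2*Z))
f - 254*U(-31) = -957 - 127*(-10 - 31)/(-31) = -957 - 127*(-1)*(-41)/31 = -957 - 254*41/62 = -957 - 5207/31 = -34874/31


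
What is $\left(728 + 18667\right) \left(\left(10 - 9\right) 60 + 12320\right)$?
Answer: $240110100$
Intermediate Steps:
$\left(728 + 18667\right) \left(\left(10 - 9\right) 60 + 12320\right) = 19395 \left(1 \cdot 60 + 12320\right) = 19395 \left(60 + 12320\right) = 19395 \cdot 12380 = 240110100$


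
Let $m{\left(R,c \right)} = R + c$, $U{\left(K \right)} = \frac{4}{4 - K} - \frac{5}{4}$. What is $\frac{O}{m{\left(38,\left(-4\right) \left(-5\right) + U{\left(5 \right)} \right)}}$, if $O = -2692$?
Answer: $- \frac{10768}{211} \approx -51.033$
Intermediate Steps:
$U{\left(K \right)} = - \frac{5}{4} + \frac{4}{4 - K}$ ($U{\left(K \right)} = \frac{4}{4 - K} - \frac{5}{4} = - \frac{5}{4} + \frac{4}{4 - K}$)
$\frac{O}{m{\left(38,\left(-4\right) \left(-5\right) + U{\left(5 \right)} \right)}} = - \frac{2692}{38 + \left(\left(-4\right) \left(-5\right) + \frac{4 - 25}{4 \left(-4 + 5\right)}\right)} = - \frac{2692}{38 + \left(20 + \frac{4 - 25}{4 \cdot 1}\right)} = - \frac{2692}{38 + \left(20 + \frac{1}{4} \cdot 1 \left(-21\right)\right)} = - \frac{2692}{38 + \left(20 - \frac{21}{4}\right)} = - \frac{2692}{38 + \frac{59}{4}} = - \frac{2692}{\frac{211}{4}} = \left(-2692\right) \frac{4}{211} = - \frac{10768}{211}$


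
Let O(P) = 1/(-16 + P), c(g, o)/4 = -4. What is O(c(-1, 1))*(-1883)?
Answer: 1883/32 ≈ 58.844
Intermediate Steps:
c(g, o) = -16 (c(g, o) = 4*(-4) = -16)
O(c(-1, 1))*(-1883) = -1883/(-16 - 16) = -1883/(-32) = -1/32*(-1883) = 1883/32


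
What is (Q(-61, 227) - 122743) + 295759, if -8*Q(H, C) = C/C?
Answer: 1384127/8 ≈ 1.7302e+5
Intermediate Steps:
Q(H, C) = -⅛ (Q(H, C) = -C/(8*C) = -⅛*1 = -⅛)
(Q(-61, 227) - 122743) + 295759 = (-⅛ - 122743) + 295759 = -981945/8 + 295759 = 1384127/8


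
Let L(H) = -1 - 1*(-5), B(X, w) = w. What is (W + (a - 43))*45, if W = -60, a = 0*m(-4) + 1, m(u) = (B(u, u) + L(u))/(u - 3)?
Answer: -4590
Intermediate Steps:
L(H) = 4 (L(H) = -1 + 5 = 4)
m(u) = (4 + u)/(-3 + u) (m(u) = (u + 4)/(u - 3) = (4 + u)/(-3 + u))
a = 1 (a = 0*((4 - 4)/(-3 - 4)) + 1 = 0*(0/(-7)) + 1 = 0*(-⅐*0) + 1 = 0*0 + 1 = 0 + 1 = 1)
(W + (a - 43))*45 = (-60 + (1 - 43))*45 = (-60 - 42)*45 = -102*45 = -4590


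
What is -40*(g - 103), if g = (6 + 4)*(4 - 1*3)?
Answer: 3720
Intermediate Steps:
g = 10 (g = 10*(4 - 3) = 10*1 = 10)
-40*(g - 103) = -40*(10 - 103) = -40*(-93) = 3720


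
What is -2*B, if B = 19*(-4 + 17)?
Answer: -494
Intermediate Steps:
B = 247 (B = 19*13 = 247)
-2*B = -2*247 = -494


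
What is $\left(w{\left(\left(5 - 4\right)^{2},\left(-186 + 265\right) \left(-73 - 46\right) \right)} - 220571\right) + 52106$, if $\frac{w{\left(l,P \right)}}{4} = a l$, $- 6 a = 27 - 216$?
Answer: $-168339$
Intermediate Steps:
$a = \frac{63}{2}$ ($a = - \frac{27 - 216}{6} = \left(- \frac{1}{6}\right) \left(-189\right) = \frac{63}{2} \approx 31.5$)
$w{\left(l,P \right)} = 126 l$ ($w{\left(l,P \right)} = 4 \frac{63 l}{2} = 126 l$)
$\left(w{\left(\left(5 - 4\right)^{2},\left(-186 + 265\right) \left(-73 - 46\right) \right)} - 220571\right) + 52106 = \left(126 \left(5 - 4\right)^{2} - 220571\right) + 52106 = \left(126 \cdot 1^{2} - 220571\right) + 52106 = \left(126 \cdot 1 - 220571\right) + 52106 = \left(126 - 220571\right) + 52106 = -220445 + 52106 = -168339$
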